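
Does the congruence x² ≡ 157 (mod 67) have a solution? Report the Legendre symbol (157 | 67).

1

First reduce: 157 ≡ 23 (mod 67).
Reciprocity: 23 ≡ 3 and 67 ≡ 3 (mod 4), so (23/67) = −(67/23).
Reduce top mod 23: now compute (21/23).
Reciprocity: 21 ≡ 1 and 23 ≡ 3 (mod 4), so (21/23) = +(23/21).
Reduce top mod 21: now compute (2/21).
Pull out 2: since 21 ≡ 5 (mod 8), (2/21) = -1.
Reached (1/21) = 1. Collecting the sign flips along the way, the symbol is +1.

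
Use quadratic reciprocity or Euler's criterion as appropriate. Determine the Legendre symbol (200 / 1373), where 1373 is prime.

Pull out 2^3: since 1373 ≡ 5 (mod 8), (2/1373) = -1, so (2/1373)^3 = -1.
Reciprocity: 25 ≡ 1 and 1373 ≡ 1 (mod 4), so (25/1373) = +(1373/25).
Reduce top mod 25: now compute (23/25).
Reciprocity: 23 ≡ 3 and 25 ≡ 1 (mod 4), so (23/25) = +(25/23).
Reduce top mod 23: now compute (2/23).
Pull out 2: since 23 ≡ 7 (mod 8), (2/23) = +1.
Reached (1/23) = 1. Collecting the sign flips along the way, the symbol is -1.

-1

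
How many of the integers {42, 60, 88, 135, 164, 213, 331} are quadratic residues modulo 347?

2

(42/347) = +1 → QR.
(60/347) = -1 → non-residue.
(88/347) = -1 → non-residue.
(135/347) = -1 → non-residue.
(164/347) = -1 → non-residue.
(213/347) = +1 → QR.
(331/347) = -1 → non-residue.
Total quadratic residues among the 7: 2.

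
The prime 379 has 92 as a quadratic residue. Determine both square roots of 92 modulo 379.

Since 379 ≡ 3 (mod 4), a square root of 92 is 92^((379+1)/4) = 92^95 mod 379.
Repeated squaring: 92^2≡126, 92^4≡337, 92^8≡248, 92^16≡106, 92^32≡245, 92^64≡143 (mod 379).
92^95 = 92^(64+16+8+4+2+1) ≡ 146 (mod 379).
Check: 146² = 21316 ≡ 92 (mod 379). The two roots are 146 and 233.

146, 233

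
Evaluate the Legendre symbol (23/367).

Euler's criterion: (23/367) ≡ 23^183 (mod 367).
23^2 ≡ 162 (mod 367)
23^4 ≡ 187 (mod 367)
23^8 ≡ 104 (mod 367)
23^16 ≡ 173 (mod 367)
23^32 ≡ 202 (mod 367)
23^64 ≡ 67 (mod 367)
23^128 ≡ 85 (mod 367)
23^183 = 23^(128+32+16+4+2+1) ≡ 1 (mod 367).
Result is 1, so (23/367) = 1.

1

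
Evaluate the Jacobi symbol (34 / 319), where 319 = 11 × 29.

Pull out 2: since 319 ≡ 7 (mod 8), (2/319) = +1.
Reciprocity: 17 ≡ 1 and 319 ≡ 3 (mod 4), so (17/319) = +(319/17).
Reduce top mod 17: now compute (13/17).
Reciprocity: 13 ≡ 1 and 17 ≡ 1 (mod 4), so (13/17) = +(17/13).
Reduce top mod 13: now compute (4/13).
Pull out 2^2: since 13 ≡ 5 (mod 8), (2/13) = -1, so (2/13)^2 = +1.
Reached (1/13) = 1. Collecting the sign flips along the way, the symbol is +1.

1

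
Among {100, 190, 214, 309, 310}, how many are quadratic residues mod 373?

(100/373) = +1 → QR.
(190/373) = -1 → non-residue.
(214/373) = -1 → non-residue.
(309/373) = +1 → QR.
(310/373) = +1 → QR.
Total quadratic residues among the 5: 3.

3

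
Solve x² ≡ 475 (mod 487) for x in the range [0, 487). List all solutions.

44, 443

Since 487 ≡ 3 (mod 4), a square root of 475 is 475^((487+1)/4) = 475^122 mod 487.
Repeated squaring: 475^2≡144, 475^4≡282, 475^8≡143, 475^16≡482, 475^32≡25, 475^64≡138 (mod 487).
475^122 = 475^(64+32+16+8+2) ≡ 443 (mod 487).
Check: 443² = 196249 ≡ 475 (mod 487). The two roots are 44 and 443.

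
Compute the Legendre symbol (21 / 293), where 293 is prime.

1

Reciprocity: 21 ≡ 1 and 293 ≡ 1 (mod 4), so (21/293) = +(293/21).
Reduce top mod 21: now compute (20/21).
Pull out 2^2: since 21 ≡ 5 (mod 8), (2/21) = -1, so (2/21)^2 = +1.
Reciprocity: 5 ≡ 1 and 21 ≡ 1 (mod 4), so (5/21) = +(21/5).
Reduce top mod 5: now compute (1/5).
Reached (1/5) = 1. Collecting the sign flips along the way, the symbol is +1.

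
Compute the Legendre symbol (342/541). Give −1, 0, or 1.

-1

Pull out 2: since 541 ≡ 5 (mod 8), (2/541) = -1.
Reciprocity: 171 ≡ 3 and 541 ≡ 1 (mod 4), so (171/541) = +(541/171).
Reduce top mod 171: now compute (28/171).
Pull out 2^2: since 171 ≡ 3 (mod 8), (2/171) = -1, so (2/171)^2 = +1.
Reciprocity: 7 ≡ 3 and 171 ≡ 3 (mod 4), so (7/171) = −(171/7).
Reduce top mod 7: now compute (3/7).
Reciprocity: 3 ≡ 3 and 7 ≡ 3 (mod 4), so (3/7) = −(7/3).
Reduce top mod 3: now compute (1/3).
Reached (1/3) = 1. Collecting the sign flips along the way, the symbol is -1.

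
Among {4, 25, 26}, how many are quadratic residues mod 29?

2

(4/29) = +1 → QR.
(25/29) = +1 → QR.
(26/29) = -1 → non-residue.
Total quadratic residues among the 3: 2.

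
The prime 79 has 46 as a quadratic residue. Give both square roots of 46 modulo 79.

Since 79 ≡ 3 (mod 4), a square root of 46 is 46^((79+1)/4) = 46^20 mod 79.
Repeated squaring: 46^2≡62, 46^4≡52, 46^8≡18, 46^16≡8 (mod 79).
46^20 = 46^(16+4) ≡ 21 (mod 79).
Check: 21² = 441 ≡ 46 (mod 79). The two roots are 21 and 58.

21, 58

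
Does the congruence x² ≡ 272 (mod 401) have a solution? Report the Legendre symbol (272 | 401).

-1

Euler's criterion: (272/401) ≡ 272^200 (mod 401).
272^2 ≡ 200 (mod 401)
272^4 ≡ 301 (mod 401)
272^8 ≡ 376 (mod 401)
272^16 ≡ 224 (mod 401)
272^32 ≡ 51 (mod 401)
272^64 ≡ 195 (mod 401)
272^128 ≡ 331 (mod 401)
272^200 = 272^(128+64+8) ≡ 400 (mod 401).
Result is 400 ≡ −1, so (272/401) = −1.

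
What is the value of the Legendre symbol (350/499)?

Euler's criterion: (350/499) ≡ 350^249 (mod 499).
350^2 ≡ 245 (mod 499)
350^4 ≡ 145 (mod 499)
350^8 ≡ 67 (mod 499)
350^16 ≡ 497 (mod 499)
350^32 ≡ 4 (mod 499)
350^64 ≡ 16 (mod 499)
350^128 ≡ 256 (mod 499)
350^249 = 350^(128+64+32+16+8+1) ≡ 1 (mod 499).
Result is 1, so (350/499) = 1.

1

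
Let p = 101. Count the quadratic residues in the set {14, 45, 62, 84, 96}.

4

(14/101) = +1 → QR.
(45/101) = +1 → QR.
(62/101) = -1 → non-residue.
(84/101) = +1 → QR.
(96/101) = +1 → QR.
Total quadratic residues among the 5: 4.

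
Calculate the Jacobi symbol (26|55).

Pull out 2: since 55 ≡ 7 (mod 8), (2/55) = +1.
Reciprocity: 13 ≡ 1 and 55 ≡ 3 (mod 4), so (13/55) = +(55/13).
Reduce top mod 13: now compute (3/13).
Reciprocity: 3 ≡ 3 and 13 ≡ 1 (mod 4), so (3/13) = +(13/3).
Reduce top mod 3: now compute (1/3).
Reached (1/3) = 1. Collecting the sign flips along the way, the symbol is +1.

1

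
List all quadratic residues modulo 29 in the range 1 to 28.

1,4,5,6,7,9,13,16,20,22,23,24,25,28

Square k = 1,…,14 (k and 29−k give the same square):
1²=1, 2²=4, 3²=9, 4²=16, 5²=25, 6²≡7, 7²≡20, 8²≡6, 9²≡23, 10²≡13, 11²≡5, 12²≡28, 13²≡24, 14²≡22 (mod 29).
So the quadratic residues mod 29 are {1, 4, 5, 6, 7, 9, 13, 16, 20, 22, 23, 24, 25, 28}.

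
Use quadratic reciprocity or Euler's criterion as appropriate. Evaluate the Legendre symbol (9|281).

1

Reciprocity: 9 ≡ 1 and 281 ≡ 1 (mod 4), so (9/281) = +(281/9).
Reduce top mod 9: now compute (2/9).
Pull out 2: since 9 ≡ 1 (mod 8), (2/9) = +1.
Reached (1/9) = 1. Collecting the sign flips along the way, the symbol is +1.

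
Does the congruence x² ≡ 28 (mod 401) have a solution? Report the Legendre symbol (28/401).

1

Euler's criterion: (28/401) ≡ 28^200 (mod 401).
28^2 ≡ 383 (mod 401)
28^4 ≡ 324 (mod 401)
28^8 ≡ 315 (mod 401)
28^16 ≡ 178 (mod 401)
28^32 ≡ 5 (mod 401)
28^64 ≡ 25 (mod 401)
28^128 ≡ 224 (mod 401)
28^200 = 28^(128+64+8) ≡ 1 (mod 401).
Result is 1, so (28/401) = 1.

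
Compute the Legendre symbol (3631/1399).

-1

First reduce: 3631 ≡ 833 (mod 1399).
Reciprocity: 833 ≡ 1 and 1399 ≡ 3 (mod 4), so (833/1399) = +(1399/833).
Reduce top mod 833: now compute (566/833).
Pull out 2: since 833 ≡ 1 (mod 8), (2/833) = +1.
Reciprocity: 283 ≡ 3 and 833 ≡ 1 (mod 4), so (283/833) = +(833/283).
Reduce top mod 283: now compute (267/283).
Reciprocity: 267 ≡ 3 and 283 ≡ 3 (mod 4), so (267/283) = −(283/267).
Reduce top mod 267: now compute (16/267).
Pull out 2^4: since 267 ≡ 3 (mod 8), (2/267) = -1, so (2/267)^4 = +1.
Reached (1/267) = 1. Collecting the sign flips along the way, the symbol is -1.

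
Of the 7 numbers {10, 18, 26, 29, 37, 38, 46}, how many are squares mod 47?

(10/47) = -1 → non-residue.
(18/47) = +1 → QR.
(26/47) = -1 → non-residue.
(29/47) = -1 → non-residue.
(37/47) = +1 → QR.
(38/47) = -1 → non-residue.
(46/47) = -1 → non-residue.
Total quadratic residues among the 7: 2.

2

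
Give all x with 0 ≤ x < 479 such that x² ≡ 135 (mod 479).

130, 349

Since 479 ≡ 3 (mod 4), a square root of 135 is 135^((479+1)/4) = 135^120 mod 479.
Repeated squaring: 135^2≡23, 135^4≡50, 135^8≡105, 135^16≡8, 135^32≡64, 135^64≡264 (mod 479).
135^120 = 135^(64+32+16+8) ≡ 349 (mod 479).
Check: 349² = 121801 ≡ 135 (mod 479). The two roots are 130 and 349.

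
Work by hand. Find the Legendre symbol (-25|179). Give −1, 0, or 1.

-1

First reduce: -25 ≡ 154 (mod 179).
Pull out 2: since 179 ≡ 3 (mod 8), (2/179) = -1.
Reciprocity: 77 ≡ 1 and 179 ≡ 3 (mod 4), so (77/179) = +(179/77).
Reduce top mod 77: now compute (25/77).
Reciprocity: 25 ≡ 1 and 77 ≡ 1 (mod 4), so (25/77) = +(77/25).
Reduce top mod 25: now compute (2/25).
Pull out 2: since 25 ≡ 1 (mod 8), (2/25) = +1.
Reached (1/25) = 1. Collecting the sign flips along the way, the symbol is -1.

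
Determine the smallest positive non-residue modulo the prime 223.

(2/223) = +1, so 2 is a residue.
(3/223) = −1, so 3 is the smallest positive non-residue mod 223.

3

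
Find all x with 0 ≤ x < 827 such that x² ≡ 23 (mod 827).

Since 827 ≡ 3 (mod 4), a square root of 23 is 23^((827+1)/4) = 23^207 mod 827.
Repeated squaring: 23^2≡529, 23^4≡315, 23^8≡812, 23^16≡225, 23^32≡178, 23^64≡258, 23^128≡404 (mod 827).
23^207 = 23^(128+64+8+4+2+1) ≡ 689 (mod 827).
Check: 689² = 474721 ≡ 23 (mod 827). The two roots are 138 and 689.

138, 689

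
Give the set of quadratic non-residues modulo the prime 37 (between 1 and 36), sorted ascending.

Square k = 1,…,18 (k and 37−k give the same square):
1²=1, 2²=4, 3²=9, 4²=16, 5²=25, 6²=36, 7²≡12, 8²≡27, 9²≡7, 10²≡26, 11²≡10, 12²≡33, 13²≡21, 14²≡11, 15²≡3, 16²≡34, 17²≡30, 18²≡28 (mod 37).
The residues are {1, 3, 4, 7, 9, 10, 11, 12, 16, 21, 25, 26, 27, 28, 30, 33, 34, 36}; the non-residues are the remaining 18 nonzero classes.

2, 5, 6, 8, 13, 14, 15, 17, 18, 19, 20, 22, 23, 24, 29, 31, 32, 35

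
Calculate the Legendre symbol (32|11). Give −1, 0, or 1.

First reduce: 32 ≡ 10 (mod 11).
Pull out 2: since 11 ≡ 3 (mod 8), (2/11) = -1.
Reciprocity: 5 ≡ 1 and 11 ≡ 3 (mod 4), so (5/11) = +(11/5).
Reduce top mod 5: now compute (1/5).
Reached (1/5) = 1. Collecting the sign flips along the way, the symbol is -1.

-1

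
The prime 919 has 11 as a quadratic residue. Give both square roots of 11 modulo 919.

Since 919 ≡ 3 (mod 4), a square root of 11 is 11^((919+1)/4) = 11^230 mod 919.
Repeated squaring: 11^2≡121, 11^4≡856, 11^8≡293, 11^16≡382, 11^32≡722, 11^64≡211, 11^128≡409 (mod 919).
11^230 = 11^(128+64+32+4+2) ≡ 876 (mod 919).
Check: 876² = 767376 ≡ 11 (mod 919). The two roots are 43 and 876.

43, 876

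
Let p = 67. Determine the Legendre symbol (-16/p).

First reduce: -16 ≡ 51 (mod 67).
Reciprocity: 51 ≡ 3 and 67 ≡ 3 (mod 4), so (51/67) = −(67/51).
Reduce top mod 51: now compute (16/51).
Pull out 2^4: since 51 ≡ 3 (mod 8), (2/51) = -1, so (2/51)^4 = +1.
Reached (1/51) = 1. Collecting the sign flips along the way, the symbol is -1.

-1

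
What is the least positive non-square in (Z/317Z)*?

(2/317) = −1, so 2 is the smallest positive non-residue mod 317.

2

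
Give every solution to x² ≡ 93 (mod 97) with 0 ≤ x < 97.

97 ≡ 1 (mod 4), so we find a root by search.
Trying successive values, 44² = 1936 ≡ 93 (mod 97). The other root is 97 − 44 = 53.

44, 53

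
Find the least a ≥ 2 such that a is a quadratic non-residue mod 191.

7

(2/191) = +1, so 2 is a residue.
(3/191) = +1, so 3 is a residue.
(4/191) = +1, so 4 is a residue.
(5/191) = +1, so 5 is a residue.
(6/191) = +1, so 6 is a residue.
(7/191) = −1, so 7 is the smallest positive non-residue mod 191.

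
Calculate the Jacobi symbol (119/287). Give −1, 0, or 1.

0

Reciprocity: 119 ≡ 3 and 287 ≡ 3 (mod 4), so (119/287) = −(287/119).
Reduce top mod 119: now compute (49/119).
Reciprocity: 49 ≡ 1 and 119 ≡ 3 (mod 4), so (49/119) = +(119/49).
Reduce top mod 49: now compute (21/49).
Reciprocity: 21 ≡ 1 and 49 ≡ 1 (mod 4), so (21/49) = +(49/21).
Reduce top mod 21: now compute (7/21).
Reciprocity: 7 ≡ 3 and 21 ≡ 1 (mod 4), so (7/21) = +(21/7).
Reduce top mod 7: now compute (0/7).
Top reduces to 0: gcd > 1, so the symbol is 0.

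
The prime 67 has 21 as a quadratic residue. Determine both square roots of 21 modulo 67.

17, 50

Since 67 ≡ 3 (mod 4), a square root of 21 is 21^((67+1)/4) = 21^17 mod 67.
Repeated squaring: 21^2≡39, 21^4≡47, 21^8≡65, 21^16≡4 (mod 67).
21^17 = 21^(16+1) ≡ 17 (mod 67).
Check: 17² = 289 ≡ 21 (mod 67). The two roots are 17 and 50.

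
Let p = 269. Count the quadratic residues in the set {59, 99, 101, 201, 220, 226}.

3

(59/269) = -1 → non-residue.
(99/269) = +1 → QR.
(101/269) = -1 → non-residue.
(201/269) = -1 → non-residue.
(220/269) = +1 → QR.
(226/269) = +1 → QR.
Total quadratic residues among the 6: 3.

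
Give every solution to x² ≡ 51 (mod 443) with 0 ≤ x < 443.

Since 443 ≡ 3 (mod 4), a square root of 51 is 51^((443+1)/4) = 51^111 mod 443.
Repeated squaring: 51^2≡386, 51^4≡148, 51^8≡197, 51^16≡268, 51^32≡58, 51^64≡263 (mod 443).
51^111 = 51^(64+32+8+4+2+1) ≡ 149 (mod 443).
Check: 149² = 22201 ≡ 51 (mod 443). The two roots are 149 and 294.

149, 294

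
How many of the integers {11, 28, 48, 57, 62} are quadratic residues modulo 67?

1

(11/67) = -1 → non-residue.
(28/67) = -1 → non-residue.
(48/67) = -1 → non-residue.
(57/67) = -1 → non-residue.
(62/67) = +1 → QR.
Total quadratic residues among the 5: 1.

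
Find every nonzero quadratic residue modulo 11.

1, 3, 4, 5, 9

Square k = 1,…,5 (k and 11−k give the same square):
1²=1, 2²=4, 3²=9, 4²≡5, 5²≡3 (mod 11).
So the quadratic residues mod 11 are {1, 3, 4, 5, 9}.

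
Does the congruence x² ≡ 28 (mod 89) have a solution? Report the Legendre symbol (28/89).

Euler's criterion: (28/89) ≡ 28^44 (mod 89).
28^2 ≡ 72 (mod 89)
28^4 ≡ 22 (mod 89)
28^8 ≡ 39 (mod 89)
28^16 ≡ 8 (mod 89)
28^32 ≡ 64 (mod 89)
28^44 = 28^(32+8+4) ≡ 88 (mod 89).
Result is 88 ≡ −1, so (28/89) = −1.

-1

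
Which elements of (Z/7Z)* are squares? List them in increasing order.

1, 2, 4

Square k = 1,…,3 (k and 7−k give the same square):
1²=1, 2²=4, 3²≡2 (mod 7).
So the quadratic residues mod 7 are {1, 2, 4}.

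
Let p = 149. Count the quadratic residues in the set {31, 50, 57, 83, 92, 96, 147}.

(31/149) = +1 → QR.
(50/149) = -1 → non-residue.
(57/149) = -1 → non-residue.
(83/149) = -1 → non-residue.
(92/149) = -1 → non-residue.
(96/149) = +1 → QR.
(147/149) = -1 → non-residue.
Total quadratic residues among the 7: 2.

2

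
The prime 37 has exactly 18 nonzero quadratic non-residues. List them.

Square k = 1,…,18 (k and 37−k give the same square):
1²=1, 2²=4, 3²=9, 4²=16, 5²=25, 6²=36, 7²≡12, 8²≡27, 9²≡7, 10²≡26, 11²≡10, 12²≡33, 13²≡21, 14²≡11, 15²≡3, 16²≡34, 17²≡30, 18²≡28 (mod 37).
The residues are {1, 3, 4, 7, 9, 10, 11, 12, 16, 21, 25, 26, 27, 28, 30, 33, 34, 36}; the non-residues are the remaining 18 nonzero classes.

2 5 6 8 13 14 15 17 18 19 20 22 23 24 29 31 32 35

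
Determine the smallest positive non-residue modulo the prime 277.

(2/277) = −1, so 2 is the smallest positive non-residue mod 277.

2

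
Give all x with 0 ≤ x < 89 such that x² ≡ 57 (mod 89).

18, 71

89 ≡ 1 (mod 4), so we find a root by search.
Trying successive values, 18² = 324 ≡ 57 (mod 89). The other root is 89 − 18 = 71.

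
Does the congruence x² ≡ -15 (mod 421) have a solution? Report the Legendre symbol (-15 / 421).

1

Euler's criterion: (-15/421) ≡ 406^210 (mod 421).
406^2 ≡ 225 (mod 421)
406^4 ≡ 105 (mod 421)
406^8 ≡ 79 (mod 421)
406^16 ≡ 347 (mod 421)
406^32 ≡ 3 (mod 421)
406^64 ≡ 9 (mod 421)
406^128 ≡ 81 (mod 421)
406^210 = 406^(128+64+16+2) ≡ 1 (mod 421).
Result is 1, so (-15/421) = 1.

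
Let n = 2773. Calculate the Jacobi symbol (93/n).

1

Reciprocity: 93 ≡ 1 and 2773 ≡ 1 (mod 4), so (93/2773) = +(2773/93).
Reduce top mod 93: now compute (76/93).
Pull out 2^2: since 93 ≡ 5 (mod 8), (2/93) = -1, so (2/93)^2 = +1.
Reciprocity: 19 ≡ 3 and 93 ≡ 1 (mod 4), so (19/93) = +(93/19).
Reduce top mod 19: now compute (17/19).
Reciprocity: 17 ≡ 1 and 19 ≡ 3 (mod 4), so (17/19) = +(19/17).
Reduce top mod 17: now compute (2/17).
Pull out 2: since 17 ≡ 1 (mod 8), (2/17) = +1.
Reached (1/17) = 1. Collecting the sign flips along the way, the symbol is +1.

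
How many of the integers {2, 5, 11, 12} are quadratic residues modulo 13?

(2/13) = -1 → non-residue.
(5/13) = -1 → non-residue.
(11/13) = -1 → non-residue.
(12/13) = +1 → QR.
Total quadratic residues among the 4: 1.

1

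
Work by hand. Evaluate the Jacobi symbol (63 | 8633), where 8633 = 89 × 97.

Reciprocity: 63 ≡ 3 and 8633 ≡ 1 (mod 4), so (63/8633) = +(8633/63).
Reduce top mod 63: now compute (2/63).
Pull out 2: since 63 ≡ 7 (mod 8), (2/63) = +1.
Reached (1/63) = 1. Collecting the sign flips along the way, the symbol is +1.

1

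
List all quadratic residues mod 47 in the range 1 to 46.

Square k = 1,…,23 (k and 47−k give the same square):
1²=1, 2²=4, 3²=9, 4²=16, 5²=25, 6²=36, 7²≡2, 8²≡17, 9²≡34, 10²≡6, 11²≡27, 12²≡3, 13²≡28, 14²≡8, 15²≡37, 16²≡21, 17²≡7, 18²≡42, 19²≡32, 20²≡24, 21²≡18, 22²≡14, 23²≡12 (mod 47).
So the quadratic residues mod 47 are {1, 2, 3, 4, 6, 7, 8, 9, 12, 14, 16, 17, 18, 21, 24, 25, 27, 28, 32, 34, 36, 37, 42}.

1,2,3,4,6,7,8,9,12,14,16,17,18,21,24,25,27,28,32,34,36,37,42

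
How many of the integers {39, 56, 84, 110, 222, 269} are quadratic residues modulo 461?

(39/461) = +1 → QR.
(56/461) = +1 → QR.
(84/461) = +1 → QR.
(110/461) = +1 → QR.
(222/461) = -1 → non-residue.
(269/461) = -1 → non-residue.
Total quadratic residues among the 6: 4.

4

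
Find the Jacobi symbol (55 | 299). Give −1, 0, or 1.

1

Reciprocity: 55 ≡ 3 and 299 ≡ 3 (mod 4), so (55/299) = −(299/55).
Reduce top mod 55: now compute (24/55).
Pull out 2^3: since 55 ≡ 7 (mod 8), (2/55) = +1, so (2/55)^3 = +1.
Reciprocity: 3 ≡ 3 and 55 ≡ 3 (mod 4), so (3/55) = −(55/3).
Reduce top mod 3: now compute (1/3).
Reached (1/3) = 1. Collecting the sign flips along the way, the symbol is +1.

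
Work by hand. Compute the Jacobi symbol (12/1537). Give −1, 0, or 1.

Pull out 2^2: since 1537 ≡ 1 (mod 8), (2/1537) = +1, so (2/1537)^2 = +1.
Reciprocity: 3 ≡ 3 and 1537 ≡ 1 (mod 4), so (3/1537) = +(1537/3).
Reduce top mod 3: now compute (1/3).
Reached (1/3) = 1. Collecting the sign flips along the way, the symbol is +1.

1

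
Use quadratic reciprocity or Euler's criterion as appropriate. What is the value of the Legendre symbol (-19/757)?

1

Euler's criterion: (-19/757) ≡ 738^378 (mod 757).
738^2 ≡ 361 (mod 757)
738^4 ≡ 117 (mod 757)
738^8 ≡ 63 (mod 757)
738^16 ≡ 184 (mod 757)
738^32 ≡ 548 (mod 757)
738^64 ≡ 532 (mod 757)
738^128 ≡ 663 (mod 757)
738^256 ≡ 509 (mod 757)
738^378 = 738^(256+64+32+16+8+2) ≡ 1 (mod 757).
Result is 1, so (-19/757) = 1.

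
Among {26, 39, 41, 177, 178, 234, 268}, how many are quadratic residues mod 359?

1

(26/359) = -1 → non-residue.
(39/359) = -1 → non-residue.
(41/359) = +1 → QR.
(177/359) = -1 → non-residue.
(178/359) = -1 → non-residue.
(234/359) = -1 → non-residue.
(268/359) = -1 → non-residue.
Total quadratic residues among the 7: 1.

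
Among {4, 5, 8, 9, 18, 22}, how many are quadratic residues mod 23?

4

(4/23) = +1 → QR.
(5/23) = -1 → non-residue.
(8/23) = +1 → QR.
(9/23) = +1 → QR.
(18/23) = +1 → QR.
(22/23) = -1 → non-residue.
Total quadratic residues among the 6: 4.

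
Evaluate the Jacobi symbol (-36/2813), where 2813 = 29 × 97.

First reduce: -36 ≡ 2777 (mod 2813).
Reciprocity: 2777 ≡ 1 and 2813 ≡ 1 (mod 4), so (2777/2813) = +(2813/2777).
Reduce top mod 2777: now compute (36/2777).
Pull out 2^2: since 2777 ≡ 1 (mod 8), (2/2777) = +1, so (2/2777)^2 = +1.
Reciprocity: 9 ≡ 1 and 2777 ≡ 1 (mod 4), so (9/2777) = +(2777/9).
Reduce top mod 9: now compute (5/9).
Reciprocity: 5 ≡ 1 and 9 ≡ 1 (mod 4), so (5/9) = +(9/5).
Reduce top mod 5: now compute (4/5).
Pull out 2^2: since 5 ≡ 5 (mod 8), (2/5) = -1, so (2/5)^2 = +1.
Reached (1/5) = 1. Collecting the sign flips along the way, the symbol is +1.

1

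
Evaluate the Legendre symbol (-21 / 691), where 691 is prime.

1

First reduce: -21 ≡ 670 (mod 691).
Pull out 2: since 691 ≡ 3 (mod 8), (2/691) = -1.
Reciprocity: 335 ≡ 3 and 691 ≡ 3 (mod 4), so (335/691) = −(691/335).
Reduce top mod 335: now compute (21/335).
Reciprocity: 21 ≡ 1 and 335 ≡ 3 (mod 4), so (21/335) = +(335/21).
Reduce top mod 21: now compute (20/21).
Pull out 2^2: since 21 ≡ 5 (mod 8), (2/21) = -1, so (2/21)^2 = +1.
Reciprocity: 5 ≡ 1 and 21 ≡ 1 (mod 4), so (5/21) = +(21/5).
Reduce top mod 5: now compute (1/5).
Reached (1/5) = 1. Collecting the sign flips along the way, the symbol is +1.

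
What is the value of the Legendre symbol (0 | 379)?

0

Top reduces to 0: gcd > 1, so the symbol is 0.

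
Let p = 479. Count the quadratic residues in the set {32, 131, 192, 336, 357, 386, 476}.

5

(32/479) = +1 → QR.
(131/479) = +1 → QR.
(192/479) = +1 → QR.
(336/479) = +1 → QR.
(357/479) = -1 → non-residue.
(386/479) = +1 → QR.
(476/479) = -1 → non-residue.
Total quadratic residues among the 7: 5.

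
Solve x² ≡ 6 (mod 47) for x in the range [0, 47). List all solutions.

Since 47 ≡ 3 (mod 4), a square root of 6 is 6^((47+1)/4) = 6^12 mod 47.
Repeated squaring: 6^2≡36, 6^4≡27, 6^8≡24 (mod 47).
6^12 = 6^(8+4) ≡ 37 (mod 47).
Check: 37² = 1369 ≡ 6 (mod 47). The two roots are 10 and 37.

10, 37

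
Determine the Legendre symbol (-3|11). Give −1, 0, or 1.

-1

Euler's criterion: (-3/11) ≡ 8^5 (mod 11).
8^2 ≡ 9 (mod 11)
8^4 ≡ 4 (mod 11)
8^5 = 8^(4+1) ≡ 10 (mod 11).
Result is 10 ≡ −1, so (-3/11) = −1.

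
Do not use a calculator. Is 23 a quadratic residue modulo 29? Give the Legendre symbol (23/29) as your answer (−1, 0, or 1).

1

Euler's criterion: (23/29) ≡ 23^14 (mod 29).
23^2 ≡ 7 (mod 29)
23^4 ≡ 20 (mod 29)
23^8 ≡ 23 (mod 29)
23^14 = 23^(8+4+2) ≡ 1 (mod 29).
Result is 1, so (23/29) = 1.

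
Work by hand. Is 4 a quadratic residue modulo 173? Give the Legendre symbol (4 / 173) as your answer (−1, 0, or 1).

Pull out 2^2: since 173 ≡ 5 (mod 8), (2/173) = -1, so (2/173)^2 = +1.
Reached (1/173) = 1. Collecting the sign flips along the way, the symbol is +1.

1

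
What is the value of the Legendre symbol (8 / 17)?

Pull out 2^3: since 17 ≡ 1 (mod 8), (2/17) = +1, so (2/17)^3 = +1.
Reached (1/17) = 1. Collecting the sign flips along the way, the symbol is +1.

1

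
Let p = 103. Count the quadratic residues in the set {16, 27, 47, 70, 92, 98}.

(16/103) = +1 → QR.
(27/103) = -1 → non-residue.
(47/103) = -1 → non-residue.
(70/103) = -1 → non-residue.
(92/103) = +1 → QR.
(98/103) = +1 → QR.
Total quadratic residues among the 6: 3.

3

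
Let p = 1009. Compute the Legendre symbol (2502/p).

First reduce: 2502 ≡ 484 (mod 1009).
Pull out 2^2: since 1009 ≡ 1 (mod 8), (2/1009) = +1, so (2/1009)^2 = +1.
Reciprocity: 121 ≡ 1 and 1009 ≡ 1 (mod 4), so (121/1009) = +(1009/121).
Reduce top mod 121: now compute (41/121).
Reciprocity: 41 ≡ 1 and 121 ≡ 1 (mod 4), so (41/121) = +(121/41).
Reduce top mod 41: now compute (39/41).
Reciprocity: 39 ≡ 3 and 41 ≡ 1 (mod 4), so (39/41) = +(41/39).
Reduce top mod 39: now compute (2/39).
Pull out 2: since 39 ≡ 7 (mod 8), (2/39) = +1.
Reached (1/39) = 1. Collecting the sign flips along the way, the symbol is +1.

1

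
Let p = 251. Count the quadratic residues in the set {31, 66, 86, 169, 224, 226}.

4

(31/251) = +1 → QR.
(66/251) = +1 → QR.
(86/251) = +1 → QR.
(169/251) = +1 → QR.
(224/251) = -1 → non-residue.
(226/251) = -1 → non-residue.
Total quadratic residues among the 6: 4.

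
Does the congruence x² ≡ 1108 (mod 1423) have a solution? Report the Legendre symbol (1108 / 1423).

-1

Pull out 2^2: since 1423 ≡ 7 (mod 8), (2/1423) = +1, so (2/1423)^2 = +1.
Reciprocity: 277 ≡ 1 and 1423 ≡ 3 (mod 4), so (277/1423) = +(1423/277).
Reduce top mod 277: now compute (38/277).
Pull out 2: since 277 ≡ 5 (mod 8), (2/277) = -1.
Reciprocity: 19 ≡ 3 and 277 ≡ 1 (mod 4), so (19/277) = +(277/19).
Reduce top mod 19: now compute (11/19).
Reciprocity: 11 ≡ 3 and 19 ≡ 3 (mod 4), so (11/19) = −(19/11).
Reduce top mod 11: now compute (8/11).
Pull out 2^3: since 11 ≡ 3 (mod 8), (2/11) = -1, so (2/11)^3 = -1.
Reached (1/11) = 1. Collecting the sign flips along the way, the symbol is -1.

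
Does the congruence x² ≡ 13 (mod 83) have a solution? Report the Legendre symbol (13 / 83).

-1

Euler's criterion: (13/83) ≡ 13^41 (mod 83).
13^2 ≡ 3 (mod 83)
13^4 ≡ 9 (mod 83)
13^8 ≡ 81 (mod 83)
13^16 ≡ 4 (mod 83)
13^32 ≡ 16 (mod 83)
13^41 = 13^(32+8+1) ≡ 82 (mod 83).
Result is 82 ≡ −1, so (13/83) = −1.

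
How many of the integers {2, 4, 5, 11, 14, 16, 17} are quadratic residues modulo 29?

(2/29) = -1 → non-residue.
(4/29) = +1 → QR.
(5/29) = +1 → QR.
(11/29) = -1 → non-residue.
(14/29) = -1 → non-residue.
(16/29) = +1 → QR.
(17/29) = -1 → non-residue.
Total quadratic residues among the 7: 3.

3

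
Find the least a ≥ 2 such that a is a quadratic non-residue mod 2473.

(2/2473) = +1, so 2 is a residue.
(3/2473) = +1, so 3 is a residue.
(4/2473) = +1, so 4 is a residue.
(5/2473) = −1, so 5 is the smallest positive non-residue mod 2473.

5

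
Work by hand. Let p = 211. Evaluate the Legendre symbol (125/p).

1

Euler's criterion: (125/211) ≡ 125^105 (mod 211).
125^2 ≡ 11 (mod 211)
125^4 ≡ 121 (mod 211)
125^8 ≡ 82 (mod 211)
125^16 ≡ 183 (mod 211)
125^32 ≡ 151 (mod 211)
125^64 ≡ 13 (mod 211)
125^105 = 125^(64+32+8+1) ≡ 1 (mod 211).
Result is 1, so (125/211) = 1.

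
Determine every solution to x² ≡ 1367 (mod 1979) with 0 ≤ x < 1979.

Since 1979 ≡ 3 (mod 4), a square root of 1367 is 1367^((1979+1)/4) = 1367^495 mod 1979.
Repeated squaring: 1367^2≡513, 1367^4≡1941, 1367^8≡1444, 1367^16≡1249, 1367^32≡549, 1367^64≡593, 1367^128≡1366, 1367^256≡1738 (mod 1979).
1367^495 = 1367^(256+128+64+32+8+4+2+1) ≡ 920 (mod 1979).
Check: 920² = 846400 ≡ 1367 (mod 1979). The two roots are 920 and 1059.

920, 1059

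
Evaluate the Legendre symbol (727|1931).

-1

Reciprocity: 727 ≡ 3 and 1931 ≡ 3 (mod 4), so (727/1931) = −(1931/727).
Reduce top mod 727: now compute (477/727).
Reciprocity: 477 ≡ 1 and 727 ≡ 3 (mod 4), so (477/727) = +(727/477).
Reduce top mod 477: now compute (250/477).
Pull out 2: since 477 ≡ 5 (mod 8), (2/477) = -1.
Reciprocity: 125 ≡ 1 and 477 ≡ 1 (mod 4), so (125/477) = +(477/125).
Reduce top mod 125: now compute (102/125).
Pull out 2: since 125 ≡ 5 (mod 8), (2/125) = -1.
Reciprocity: 51 ≡ 3 and 125 ≡ 1 (mod 4), so (51/125) = +(125/51).
Reduce top mod 51: now compute (23/51).
Reciprocity: 23 ≡ 3 and 51 ≡ 3 (mod 4), so (23/51) = −(51/23).
Reduce top mod 23: now compute (5/23).
Reciprocity: 5 ≡ 1 and 23 ≡ 3 (mod 4), so (5/23) = +(23/5).
Reduce top mod 5: now compute (3/5).
Reciprocity: 3 ≡ 3 and 5 ≡ 1 (mod 4), so (3/5) = +(5/3).
Reduce top mod 3: now compute (2/3).
Pull out 2: since 3 ≡ 3 (mod 8), (2/3) = -1.
Reached (1/3) = 1. Collecting the sign flips along the way, the symbol is -1.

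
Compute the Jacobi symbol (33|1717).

1

Reciprocity: 33 ≡ 1 and 1717 ≡ 1 (mod 4), so (33/1717) = +(1717/33).
Reduce top mod 33: now compute (1/33).
Reached (1/33) = 1. Collecting the sign flips along the way, the symbol is +1.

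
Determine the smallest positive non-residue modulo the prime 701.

(2/701) = −1, so 2 is the smallest positive non-residue mod 701.

2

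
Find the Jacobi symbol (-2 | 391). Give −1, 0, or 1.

-1

First reduce: -2 ≡ 389 (mod 391).
Reciprocity: 389 ≡ 1 and 391 ≡ 3 (mod 4), so (389/391) = +(391/389).
Reduce top mod 389: now compute (2/389).
Pull out 2: since 389 ≡ 5 (mod 8), (2/389) = -1.
Reached (1/389) = 1. Collecting the sign flips along the way, the symbol is -1.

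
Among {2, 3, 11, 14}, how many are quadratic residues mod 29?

0

(2/29) = -1 → non-residue.
(3/29) = -1 → non-residue.
(11/29) = -1 → non-residue.
(14/29) = -1 → non-residue.
Total quadratic residues among the 4: 0.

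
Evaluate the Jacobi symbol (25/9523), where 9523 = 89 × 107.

Reciprocity: 25 ≡ 1 and 9523 ≡ 3 (mod 4), so (25/9523) = +(9523/25).
Reduce top mod 25: now compute (23/25).
Reciprocity: 23 ≡ 3 and 25 ≡ 1 (mod 4), so (23/25) = +(25/23).
Reduce top mod 23: now compute (2/23).
Pull out 2: since 23 ≡ 7 (mod 8), (2/23) = +1.
Reached (1/23) = 1. Collecting the sign flips along the way, the symbol is +1.

1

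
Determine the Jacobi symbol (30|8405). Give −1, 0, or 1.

Pull out 2: since 8405 ≡ 5 (mod 8), (2/8405) = -1.
Reciprocity: 15 ≡ 3 and 8405 ≡ 1 (mod 4), so (15/8405) = +(8405/15).
Reduce top mod 15: now compute (5/15).
Reciprocity: 5 ≡ 1 and 15 ≡ 3 (mod 4), so (5/15) = +(15/5).
Reduce top mod 5: now compute (0/5).
Top reduces to 0: gcd > 1, so the symbol is 0.

0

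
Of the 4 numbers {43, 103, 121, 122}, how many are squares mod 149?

2

(43/149) = -1 → non-residue.
(103/149) = +1 → QR.
(121/149) = +1 → QR.
(122/149) = -1 → non-residue.
Total quadratic residues among the 4: 2.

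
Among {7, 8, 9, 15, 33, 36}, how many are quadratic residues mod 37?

(7/37) = +1 → QR.
(8/37) = -1 → non-residue.
(9/37) = +1 → QR.
(15/37) = -1 → non-residue.
(33/37) = +1 → QR.
(36/37) = +1 → QR.
Total quadratic residues among the 6: 4.

4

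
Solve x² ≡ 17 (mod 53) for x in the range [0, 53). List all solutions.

53 ≡ 1 (mod 4), so we find a root by search.
Trying successive values, 21² = 441 ≡ 17 (mod 53). The other root is 53 − 21 = 32.

21, 32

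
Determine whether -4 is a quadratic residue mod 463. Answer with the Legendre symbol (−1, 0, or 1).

First reduce: -4 ≡ 459 (mod 463).
Reciprocity: 459 ≡ 3 and 463 ≡ 3 (mod 4), so (459/463) = −(463/459).
Reduce top mod 459: now compute (4/459).
Pull out 2^2: since 459 ≡ 3 (mod 8), (2/459) = -1, so (2/459)^2 = +1.
Reached (1/459) = 1. Collecting the sign flips along the way, the symbol is -1.

-1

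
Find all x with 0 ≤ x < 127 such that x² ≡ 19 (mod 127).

20, 107

Since 127 ≡ 3 (mod 4), a square root of 19 is 19^((127+1)/4) = 19^32 mod 127.
Repeated squaring: 19^2≡107, 19^4≡19, 19^8≡107, 19^16≡19, 19^32≡107 (mod 127).
19^32 = 19^(32) ≡ 107 (mod 127).
Check: 107² = 11449 ≡ 19 (mod 127). The two roots are 20 and 107.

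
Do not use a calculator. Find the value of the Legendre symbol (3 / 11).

1

Reciprocity: 3 ≡ 3 and 11 ≡ 3 (mod 4), so (3/11) = −(11/3).
Reduce top mod 3: now compute (2/3).
Pull out 2: since 3 ≡ 3 (mod 8), (2/3) = -1.
Reached (1/3) = 1. Collecting the sign flips along the way, the symbol is +1.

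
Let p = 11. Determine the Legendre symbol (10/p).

Pull out 2: since 11 ≡ 3 (mod 8), (2/11) = -1.
Reciprocity: 5 ≡ 1 and 11 ≡ 3 (mod 4), so (5/11) = +(11/5).
Reduce top mod 5: now compute (1/5).
Reached (1/5) = 1. Collecting the sign flips along the way, the symbol is -1.

-1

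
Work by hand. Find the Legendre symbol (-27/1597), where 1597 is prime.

First reduce: -27 ≡ 1570 (mod 1597).
Pull out 2: since 1597 ≡ 5 (mod 8), (2/1597) = -1.
Reciprocity: 785 ≡ 1 and 1597 ≡ 1 (mod 4), so (785/1597) = +(1597/785).
Reduce top mod 785: now compute (27/785).
Reciprocity: 27 ≡ 3 and 785 ≡ 1 (mod 4), so (27/785) = +(785/27).
Reduce top mod 27: now compute (2/27).
Pull out 2: since 27 ≡ 3 (mod 8), (2/27) = -1.
Reached (1/27) = 1. Collecting the sign flips along the way, the symbol is +1.

1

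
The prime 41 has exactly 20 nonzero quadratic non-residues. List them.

Square k = 1,…,20 (k and 41−k give the same square):
1²=1, 2²=4, 3²=9, 4²=16, 5²=25, 6²=36, 7²≡8, 8²≡23, 9²≡40, 10²≡18, 11²≡39, 12²≡21, 13²≡5, 14²≡32, 15²≡20, 16²≡10, 17²≡2, 18²≡37, 19²≡33, 20²≡31 (mod 41).
The residues are {1, 2, 4, 5, 8, 9, 10, 16, 18, 20, 21, 23, 25, 31, 32, 33, 36, 37, 39, 40}; the non-residues are the remaining 20 nonzero classes.

3 6 7 11 12 13 14 15 17 19 22 24 26 27 28 29 30 34 35 38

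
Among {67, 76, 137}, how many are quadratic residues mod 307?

1

(67/307) = -1 → non-residue.
(76/307) = +1 → QR.
(137/307) = -1 → non-residue.
Total quadratic residues among the 3: 1.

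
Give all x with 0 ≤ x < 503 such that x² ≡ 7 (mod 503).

55, 448

Since 503 ≡ 3 (mod 4), a square root of 7 is 7^((503+1)/4) = 7^126 mod 503.
Repeated squaring: 7^2≡49, 7^4≡389, 7^8≡421, 7^16≡185, 7^32≡21, 7^64≡441 (mod 503).
7^126 = 7^(64+32+16+8+4+2) ≡ 448 (mod 503).
Check: 448² = 200704 ≡ 7 (mod 503). The two roots are 55 and 448.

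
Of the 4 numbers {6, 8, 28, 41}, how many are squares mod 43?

2

(6/43) = +1 → QR.
(8/43) = -1 → non-residue.
(28/43) = -1 → non-residue.
(41/43) = +1 → QR.
Total quadratic residues among the 4: 2.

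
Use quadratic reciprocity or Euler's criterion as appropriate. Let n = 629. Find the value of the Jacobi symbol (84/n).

Pull out 2^2: since 629 ≡ 5 (mod 8), (2/629) = -1, so (2/629)^2 = +1.
Reciprocity: 21 ≡ 1 and 629 ≡ 1 (mod 4), so (21/629) = +(629/21).
Reduce top mod 21: now compute (20/21).
Pull out 2^2: since 21 ≡ 5 (mod 8), (2/21) = -1, so (2/21)^2 = +1.
Reciprocity: 5 ≡ 1 and 21 ≡ 1 (mod 4), so (5/21) = +(21/5).
Reduce top mod 5: now compute (1/5).
Reached (1/5) = 1. Collecting the sign flips along the way, the symbol is +1.

1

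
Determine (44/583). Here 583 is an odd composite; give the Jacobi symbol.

0

Pull out 2^2: since 583 ≡ 7 (mod 8), (2/583) = +1, so (2/583)^2 = +1.
Reciprocity: 11 ≡ 3 and 583 ≡ 3 (mod 4), so (11/583) = −(583/11).
Reduce top mod 11: now compute (0/11).
Top reduces to 0: gcd > 1, so the symbol is 0.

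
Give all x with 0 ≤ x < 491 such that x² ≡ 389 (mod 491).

Since 491 ≡ 3 (mod 4), a square root of 389 is 389^((491+1)/4) = 389^123 mod 491.
Repeated squaring: 389^2≡93, 389^4≡302, 389^8≡369, 389^16≡154, 389^32≡148, 389^64≡300 (mod 491).
389^123 = 389^(64+32+16+8+2+1) ≡ 161 (mod 491).
Check: 161² = 25921 ≡ 389 (mod 491). The two roots are 161 and 330.

161, 330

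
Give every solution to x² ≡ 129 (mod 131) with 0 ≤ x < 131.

28, 103

Since 131 ≡ 3 (mod 4), a square root of 129 is 129^((131+1)/4) = 129^33 mod 131.
Repeated squaring: 129^2≡4, 129^4≡16, 129^8≡125, 129^16≡36, 129^32≡117 (mod 131).
129^33 = 129^(32+1) ≡ 28 (mod 131).
Check: 28² = 784 ≡ 129 (mod 131). The two roots are 28 and 103.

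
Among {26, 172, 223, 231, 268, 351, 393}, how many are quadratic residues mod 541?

2

(26/541) = +1 → QR.
(172/541) = +1 → QR.
(223/541) = -1 → non-residue.
(231/541) = -1 → non-residue.
(268/541) = -1 → non-residue.
(351/541) = -1 → non-residue.
(393/541) = -1 → non-residue.
Total quadratic residues among the 7: 2.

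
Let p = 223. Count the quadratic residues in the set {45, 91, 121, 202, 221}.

2

(45/223) = -1 → non-residue.
(91/223) = -1 → non-residue.
(121/223) = +1 → QR.
(202/223) = +1 → QR.
(221/223) = -1 → non-residue.
Total quadratic residues among the 5: 2.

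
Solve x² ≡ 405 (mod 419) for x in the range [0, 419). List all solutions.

Since 419 ≡ 3 (mod 4), a square root of 405 is 405^((419+1)/4) = 405^105 mod 419.
Repeated squaring: 405^2≡196, 405^4≡287, 405^8≡245, 405^16≡108, 405^32≡351, 405^64≡15 (mod 419).
405^105 = 405^(64+32+8+1) ≡ 369 (mod 419).
Check: 369² = 136161 ≡ 405 (mod 419). The two roots are 50 and 369.

50, 369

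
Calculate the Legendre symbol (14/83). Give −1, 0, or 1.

Pull out 2: since 83 ≡ 3 (mod 8), (2/83) = -1.
Reciprocity: 7 ≡ 3 and 83 ≡ 3 (mod 4), so (7/83) = −(83/7).
Reduce top mod 7: now compute (6/7).
Pull out 2: since 7 ≡ 7 (mod 8), (2/7) = +1.
Reciprocity: 3 ≡ 3 and 7 ≡ 3 (mod 4), so (3/7) = −(7/3).
Reduce top mod 3: now compute (1/3).
Reached (1/3) = 1. Collecting the sign flips along the way, the symbol is -1.

-1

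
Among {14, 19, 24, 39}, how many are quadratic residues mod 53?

(14/53) = -1 → non-residue.
(19/53) = -1 → non-residue.
(24/53) = +1 → QR.
(39/53) = -1 → non-residue.
Total quadratic residues among the 4: 1.

1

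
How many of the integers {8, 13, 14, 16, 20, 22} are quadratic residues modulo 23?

3

(8/23) = +1 → QR.
(13/23) = +1 → QR.
(14/23) = -1 → non-residue.
(16/23) = +1 → QR.
(20/23) = -1 → non-residue.
(22/23) = -1 → non-residue.
Total quadratic residues among the 6: 3.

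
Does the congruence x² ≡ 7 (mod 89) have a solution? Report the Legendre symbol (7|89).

-1

Reciprocity: 7 ≡ 3 and 89 ≡ 1 (mod 4), so (7/89) = +(89/7).
Reduce top mod 7: now compute (5/7).
Reciprocity: 5 ≡ 1 and 7 ≡ 3 (mod 4), so (5/7) = +(7/5).
Reduce top mod 5: now compute (2/5).
Pull out 2: since 5 ≡ 5 (mod 8), (2/5) = -1.
Reached (1/5) = 1. Collecting the sign flips along the way, the symbol is -1.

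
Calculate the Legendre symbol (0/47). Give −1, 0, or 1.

Top reduces to 0: gcd > 1, so the symbol is 0.

0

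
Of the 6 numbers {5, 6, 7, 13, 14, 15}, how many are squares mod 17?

2

(5/17) = -1 → non-residue.
(6/17) = -1 → non-residue.
(7/17) = -1 → non-residue.
(13/17) = +1 → QR.
(14/17) = -1 → non-residue.
(15/17) = +1 → QR.
Total quadratic residues among the 6: 2.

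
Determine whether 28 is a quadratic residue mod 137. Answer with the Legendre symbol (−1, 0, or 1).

Euler's criterion: (28/137) ≡ 28^68 (mod 137).
28^2 ≡ 99 (mod 137)
28^4 ≡ 74 (mod 137)
28^8 ≡ 133 (mod 137)
28^16 ≡ 16 (mod 137)
28^32 ≡ 119 (mod 137)
28^64 ≡ 50 (mod 137)
28^68 = 28^(64+4) ≡ 1 (mod 137).
Result is 1, so (28/137) = 1.

1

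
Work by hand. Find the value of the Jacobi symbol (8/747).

-1

Pull out 2^3: since 747 ≡ 3 (mod 8), (2/747) = -1, so (2/747)^3 = -1.
Reached (1/747) = 1. Collecting the sign flips along the way, the symbol is -1.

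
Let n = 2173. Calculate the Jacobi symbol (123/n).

0

Reciprocity: 123 ≡ 3 and 2173 ≡ 1 (mod 4), so (123/2173) = +(2173/123).
Reduce top mod 123: now compute (82/123).
Pull out 2: since 123 ≡ 3 (mod 8), (2/123) = -1.
Reciprocity: 41 ≡ 1 and 123 ≡ 3 (mod 4), so (41/123) = +(123/41).
Reduce top mod 41: now compute (0/41).
Top reduces to 0: gcd > 1, so the symbol is 0.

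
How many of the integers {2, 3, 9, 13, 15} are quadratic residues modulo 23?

4

(2/23) = +1 → QR.
(3/23) = +1 → QR.
(9/23) = +1 → QR.
(13/23) = +1 → QR.
(15/23) = -1 → non-residue.
Total quadratic residues among the 5: 4.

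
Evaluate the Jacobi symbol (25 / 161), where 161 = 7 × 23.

1

Reciprocity: 25 ≡ 1 and 161 ≡ 1 (mod 4), so (25/161) = +(161/25).
Reduce top mod 25: now compute (11/25).
Reciprocity: 11 ≡ 3 and 25 ≡ 1 (mod 4), so (11/25) = +(25/11).
Reduce top mod 11: now compute (3/11).
Reciprocity: 3 ≡ 3 and 11 ≡ 3 (mod 4), so (3/11) = −(11/3).
Reduce top mod 3: now compute (2/3).
Pull out 2: since 3 ≡ 3 (mod 8), (2/3) = -1.
Reached (1/3) = 1. Collecting the sign flips along the way, the symbol is +1.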